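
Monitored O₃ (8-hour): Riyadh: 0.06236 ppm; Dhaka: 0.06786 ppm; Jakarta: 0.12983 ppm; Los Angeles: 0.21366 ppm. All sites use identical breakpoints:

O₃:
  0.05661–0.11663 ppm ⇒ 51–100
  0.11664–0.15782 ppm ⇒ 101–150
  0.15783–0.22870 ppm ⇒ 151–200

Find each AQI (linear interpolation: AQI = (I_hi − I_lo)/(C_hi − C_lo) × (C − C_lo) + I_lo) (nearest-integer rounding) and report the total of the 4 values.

Riyadh 0.06236: bracket 0.05661–0.11663 → index 51–100; slope 49/0.06002, offset 0.00575.
AQI = 51 + 49/0.06002·0.00575 ≈ 55.69 ⇒ 56.
Dhaka: row 0.05661–0.11663 (AQI 51–100). (100−51)·(0.06786−0.05661)/(0.11663−0.05661) + 51 = 49·0.01125/0.06002 + 51 ≈ 60.18 → 60.
Jakarta: row 0.11664–0.15782 (AQI 101–150). (150−101)·(0.12983−0.11664)/(0.15782−0.11664) + 101 = 49·0.01319/0.04118 + 101 ≈ 116.69 → 117.
Los Angeles: 0.21366 lies in 0.15783–0.22870, so I_lo=151, I_hi=200, C_lo=0.15783, C_hi=0.22870.
(200−151)/(0.22870−0.15783) × (0.21366−0.15783) + 151 = 49/0.07087 × 0.05583 + 151 ≈ 189.60 → 190.
AQIs: Riyadh=56, Dhaka=60, Jakarta=117, Los Angeles=190. Sum = 56 + 60 + 117 + 190 = 423.

423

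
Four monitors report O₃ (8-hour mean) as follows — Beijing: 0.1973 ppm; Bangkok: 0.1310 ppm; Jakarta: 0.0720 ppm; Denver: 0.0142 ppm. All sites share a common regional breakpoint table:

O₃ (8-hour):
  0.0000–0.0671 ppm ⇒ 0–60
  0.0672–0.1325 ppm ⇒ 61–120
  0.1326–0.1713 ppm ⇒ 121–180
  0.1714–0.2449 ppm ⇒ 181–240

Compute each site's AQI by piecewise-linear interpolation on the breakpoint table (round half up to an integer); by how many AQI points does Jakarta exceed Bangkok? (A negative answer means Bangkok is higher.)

Beijing: row 0.1714–0.2449 (AQI 181–240). (240−181)·(0.1973−0.1714)/(0.2449−0.1714) + 181 = 59·0.0259/0.0735 + 181 ≈ 201.79 → 202.
Bangkok: row 0.0672–0.1325 (AQI 61–120). (120−61)·(0.1310−0.0672)/(0.1325−0.0672) + 61 = 59·0.0638/0.0653 + 61 ≈ 118.64 → 119.
Jakarta 0.0720: bracket 0.0672–0.1325 → index 61–120; slope 59/0.0653, offset 0.0048.
AQI = 61 + 59/0.0653·0.0048 ≈ 65.34 ⇒ 65.
Denver: 0.0142 ∈ [0.0000, 0.0671] ↔ index [0, 60].
0 + (0.0142−0.0000)·(60−0)/(0.0671−0.0000) = 0 + 0.0142·60/0.0671 ≈ 12.70, so AQI = 13.
AQIs: Beijing=202, Bangkok=119, Jakarta=65, Denver=13. Jakarta (65) − Bangkok (119) = -54.

-54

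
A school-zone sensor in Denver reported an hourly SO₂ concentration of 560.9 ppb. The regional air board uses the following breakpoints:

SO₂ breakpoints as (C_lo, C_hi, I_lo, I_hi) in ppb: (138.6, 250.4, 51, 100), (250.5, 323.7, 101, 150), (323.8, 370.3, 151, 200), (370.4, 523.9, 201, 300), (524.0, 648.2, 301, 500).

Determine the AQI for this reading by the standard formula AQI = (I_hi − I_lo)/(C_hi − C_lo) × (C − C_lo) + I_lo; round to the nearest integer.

SO₂: 560.9 ∈ [524.0, 648.2] ↔ index [301, 500].
301 + (560.9−524.0)·(500−301)/(648.2−524.0) = 301 + 36.9·199/124.2 ≈ 360.12, so AQI = 360.
AQI 360 falls in the Hazardous category.

360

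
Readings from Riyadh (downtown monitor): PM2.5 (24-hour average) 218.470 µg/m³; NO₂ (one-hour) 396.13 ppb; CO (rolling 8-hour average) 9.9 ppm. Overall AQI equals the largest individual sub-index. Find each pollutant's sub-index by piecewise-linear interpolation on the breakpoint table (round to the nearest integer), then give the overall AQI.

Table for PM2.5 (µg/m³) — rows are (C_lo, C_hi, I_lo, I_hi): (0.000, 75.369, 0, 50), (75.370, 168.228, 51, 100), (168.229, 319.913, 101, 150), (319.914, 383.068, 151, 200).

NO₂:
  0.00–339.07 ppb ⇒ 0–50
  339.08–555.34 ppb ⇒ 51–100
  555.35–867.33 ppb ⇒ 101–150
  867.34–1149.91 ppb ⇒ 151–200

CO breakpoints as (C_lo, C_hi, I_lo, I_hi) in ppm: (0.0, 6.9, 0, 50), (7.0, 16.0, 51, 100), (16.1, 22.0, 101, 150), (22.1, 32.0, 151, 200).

117

PM2.5: 218.470 lies in 168.229–319.913, so I_lo=101, I_hi=150, C_lo=168.229, C_hi=319.913.
(150−101)/(319.913−168.229) × (218.470−168.229) + 101 = 49/151.684 × 50.241 + 101 ≈ 117.23 → 117.
NO₂: 396.13 lies in 339.08–555.34, so I_lo=51, I_hi=100, C_lo=339.08, C_hi=555.34.
(100−51)/(555.34−339.08) × (396.13−339.08) + 51 = 49/216.26 × 57.05 + 51 ≈ 63.93 → 64.
CO 9.9: bracket 7.0–16.0 → index 51–100; slope 49/9.0, offset 2.9.
AQI = 51 + 49/9.0·2.9 ≈ 66.79 ⇒ 67.
Sub-indices: PM2.5→117, NO₂→64, CO→67. Overall AQI = max = 117; dominant pollutant is PM2.5.
AQI 117: Unhealthy for Sensitive Groups.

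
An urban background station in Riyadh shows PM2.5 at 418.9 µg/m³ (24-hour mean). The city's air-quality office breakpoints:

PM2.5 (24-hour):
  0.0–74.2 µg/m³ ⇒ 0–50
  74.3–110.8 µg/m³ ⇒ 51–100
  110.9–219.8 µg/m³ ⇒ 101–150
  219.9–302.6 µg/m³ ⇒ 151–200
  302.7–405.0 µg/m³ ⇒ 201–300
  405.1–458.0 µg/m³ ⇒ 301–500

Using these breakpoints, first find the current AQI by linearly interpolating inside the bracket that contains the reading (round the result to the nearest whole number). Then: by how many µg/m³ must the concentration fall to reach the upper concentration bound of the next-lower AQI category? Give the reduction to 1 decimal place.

PM2.5: 418.9 lies in 405.1–458.0, so I_lo=301, I_hi=500, C_lo=405.1, C_hi=458.0.
(500−301)/(458.0−405.1) × (418.9−405.1) + 301 = 199/52.9 × 13.8 + 301 ≈ 352.91 → 353.
Current AQI 353 is in the Hazardous range (301–500). The next-lower category tops out at AQI 300, whose upper concentration bound is 405.0 µg/m³.
Reduction needed = 418.9 − 405.0 = 13.9 µg/m³.

13.9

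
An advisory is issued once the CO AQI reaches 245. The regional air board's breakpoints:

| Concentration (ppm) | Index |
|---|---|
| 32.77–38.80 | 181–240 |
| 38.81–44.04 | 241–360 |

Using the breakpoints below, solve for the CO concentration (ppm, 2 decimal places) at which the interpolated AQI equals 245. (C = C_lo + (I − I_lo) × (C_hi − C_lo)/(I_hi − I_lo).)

38.99

AQI 245 lies in the 241–360 band, which corresponds to 38.81–44.04 ppm.
C = 38.81 + (245−241)×(44.04−38.81)/(360−241) = 38.81 + 4×5.23/119 ≈ 38.9858 ppm → 38.99 ppm to 2 dp.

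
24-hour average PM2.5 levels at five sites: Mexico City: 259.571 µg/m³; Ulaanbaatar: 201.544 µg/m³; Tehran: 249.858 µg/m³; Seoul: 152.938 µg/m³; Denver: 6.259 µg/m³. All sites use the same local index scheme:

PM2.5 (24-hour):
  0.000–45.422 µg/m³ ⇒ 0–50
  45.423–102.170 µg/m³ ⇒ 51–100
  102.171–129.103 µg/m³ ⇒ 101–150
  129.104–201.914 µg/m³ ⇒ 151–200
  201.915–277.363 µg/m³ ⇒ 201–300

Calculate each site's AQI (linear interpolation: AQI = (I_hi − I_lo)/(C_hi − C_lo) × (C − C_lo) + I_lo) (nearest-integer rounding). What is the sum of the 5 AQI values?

Mexico City: row 201.915–277.363 (AQI 201–300). (300−201)·(259.571−201.915)/(277.363−201.915) + 201 = 99·57.656/75.448 + 201 ≈ 276.65 → 277.
Ulaanbaatar: 201.544 lies in 129.104–201.914, so I_lo=151, I_hi=200, C_lo=129.104, C_hi=201.914.
(200−151)/(201.914−129.104) × (201.544−129.104) + 151 = 49/72.810 × 72.440 + 151 ≈ 199.75 → 200.
Tehran: 249.858 ∈ [201.915, 277.363] ↔ index [201, 300].
201 + (249.858−201.915)·(300−201)/(277.363−201.915) = 201 + 47.943·99/75.448 ≈ 263.91, so AQI = 264.
Seoul: 152.938 lies in 129.104–201.914, so I_lo=151, I_hi=200, C_lo=129.104, C_hi=201.914.
(200−151)/(201.914−129.104) × (152.938−129.104) + 151 = 49/72.810 × 23.834 + 151 ≈ 167.04 → 167.
Denver: row 0.000–45.422 (AQI 0–50). (50−0)·(6.259−0.000)/(45.422−0.000) + 0 = 50·6.259/45.422 + 0 ≈ 6.89 → 7.
AQIs: Mexico City=277, Ulaanbaatar=200, Tehran=264, Seoul=167, Denver=7. Sum = 277 + 200 + 264 + 167 + 7 = 915.

915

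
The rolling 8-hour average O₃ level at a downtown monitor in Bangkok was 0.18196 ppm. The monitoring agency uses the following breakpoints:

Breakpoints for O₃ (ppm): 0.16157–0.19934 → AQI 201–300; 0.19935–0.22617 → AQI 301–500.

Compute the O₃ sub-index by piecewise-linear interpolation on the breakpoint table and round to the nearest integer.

O₃: 0.18196 ∈ [0.16157, 0.19934] ↔ index [201, 300].
201 + (0.18196−0.16157)·(300−201)/(0.19934−0.16157) = 201 + 0.02039·99/0.03777 ≈ 254.44, so AQI = 254.
AQI 254 falls in the Very Unhealthy category.

254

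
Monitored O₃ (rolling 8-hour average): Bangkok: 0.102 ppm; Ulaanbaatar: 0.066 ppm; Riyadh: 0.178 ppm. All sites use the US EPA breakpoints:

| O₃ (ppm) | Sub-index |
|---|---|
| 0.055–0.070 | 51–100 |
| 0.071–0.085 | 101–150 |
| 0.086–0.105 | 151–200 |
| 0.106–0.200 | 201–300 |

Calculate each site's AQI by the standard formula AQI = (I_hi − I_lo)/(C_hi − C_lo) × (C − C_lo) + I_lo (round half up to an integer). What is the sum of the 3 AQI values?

Bangkok 0.102: bracket 0.086–0.105 → index 151–200; slope 49/0.019, offset 0.016.
AQI = 151 + 49/0.019·0.016 ≈ 192.26 ⇒ 192.
Ulaanbaatar: 0.066 lies in 0.055–0.070, so I_lo=51, I_hi=100, C_lo=0.055, C_hi=0.070.
(100−51)/(0.070−0.055) × (0.066−0.055) + 51 = 49/0.015 × 0.011 + 51 ≈ 86.93 → 87.
Riyadh 0.178: bracket 0.106–0.200 → index 201–300; slope 99/0.094, offset 0.072.
AQI = 201 + 99/0.094·0.072 ≈ 276.83 ⇒ 277.
AQIs: Bangkok=192, Ulaanbaatar=87, Riyadh=277. Sum = 192 + 87 + 277 = 556.

556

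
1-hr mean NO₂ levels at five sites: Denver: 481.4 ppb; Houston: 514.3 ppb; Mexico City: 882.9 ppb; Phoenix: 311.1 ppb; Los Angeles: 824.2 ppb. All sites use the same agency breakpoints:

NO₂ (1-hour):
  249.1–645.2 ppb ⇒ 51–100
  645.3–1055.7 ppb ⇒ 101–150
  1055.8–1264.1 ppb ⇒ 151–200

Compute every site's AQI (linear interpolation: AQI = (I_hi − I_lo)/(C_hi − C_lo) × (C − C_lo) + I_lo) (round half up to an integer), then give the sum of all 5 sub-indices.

474

Denver 481.4: bracket 249.1–645.2 → index 51–100; slope 49/396.1, offset 232.3.
AQI = 51 + 49/396.1·232.3 ≈ 79.74 ⇒ 80.
Houston: 514.3 lies in 249.1–645.2, so I_lo=51, I_hi=100, C_lo=249.1, C_hi=645.2.
(100−51)/(645.2−249.1) × (514.3−249.1) + 51 = 49/396.1 × 265.2 + 51 ≈ 83.81 → 84.
Mexico City 882.9: bracket 645.3–1055.7 → index 101–150; slope 49/410.4, offset 237.6.
AQI = 101 + 49/410.4·237.6 ≈ 129.37 ⇒ 129.
Phoenix 311.1: bracket 249.1–645.2 → index 51–100; slope 49/396.1, offset 62.0.
AQI = 51 + 49/396.1·62.0 ≈ 58.67 ⇒ 59.
Los Angeles: 824.2 lies in 645.3–1055.7, so I_lo=101, I_hi=150, C_lo=645.3, C_hi=1055.7.
(150−101)/(1055.7−645.3) × (824.2−645.3) + 101 = 49/410.4 × 178.9 + 101 ≈ 122.36 → 122.
AQIs: Denver=80, Houston=84, Mexico City=129, Phoenix=59, Los Angeles=122. Sum = 80 + 84 + 129 + 59 + 122 = 474.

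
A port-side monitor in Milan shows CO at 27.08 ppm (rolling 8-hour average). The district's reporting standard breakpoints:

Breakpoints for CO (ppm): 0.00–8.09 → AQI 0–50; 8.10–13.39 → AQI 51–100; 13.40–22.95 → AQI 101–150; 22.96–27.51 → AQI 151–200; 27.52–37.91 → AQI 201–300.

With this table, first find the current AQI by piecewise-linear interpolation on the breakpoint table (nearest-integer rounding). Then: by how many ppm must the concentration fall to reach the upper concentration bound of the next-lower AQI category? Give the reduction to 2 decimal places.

CO 27.08: bracket 22.96–27.51 → index 151–200; slope 49/4.55, offset 4.12.
AQI = 151 + 49/4.55·4.12 ≈ 195.37 ⇒ 195.
Current AQI 195 is in the Unhealthy range (151–200). The next-lower category tops out at AQI 150, whose upper concentration bound is 22.95 ppm.
Reduction needed = 27.08 − 22.95 = 4.13 ppm.

4.13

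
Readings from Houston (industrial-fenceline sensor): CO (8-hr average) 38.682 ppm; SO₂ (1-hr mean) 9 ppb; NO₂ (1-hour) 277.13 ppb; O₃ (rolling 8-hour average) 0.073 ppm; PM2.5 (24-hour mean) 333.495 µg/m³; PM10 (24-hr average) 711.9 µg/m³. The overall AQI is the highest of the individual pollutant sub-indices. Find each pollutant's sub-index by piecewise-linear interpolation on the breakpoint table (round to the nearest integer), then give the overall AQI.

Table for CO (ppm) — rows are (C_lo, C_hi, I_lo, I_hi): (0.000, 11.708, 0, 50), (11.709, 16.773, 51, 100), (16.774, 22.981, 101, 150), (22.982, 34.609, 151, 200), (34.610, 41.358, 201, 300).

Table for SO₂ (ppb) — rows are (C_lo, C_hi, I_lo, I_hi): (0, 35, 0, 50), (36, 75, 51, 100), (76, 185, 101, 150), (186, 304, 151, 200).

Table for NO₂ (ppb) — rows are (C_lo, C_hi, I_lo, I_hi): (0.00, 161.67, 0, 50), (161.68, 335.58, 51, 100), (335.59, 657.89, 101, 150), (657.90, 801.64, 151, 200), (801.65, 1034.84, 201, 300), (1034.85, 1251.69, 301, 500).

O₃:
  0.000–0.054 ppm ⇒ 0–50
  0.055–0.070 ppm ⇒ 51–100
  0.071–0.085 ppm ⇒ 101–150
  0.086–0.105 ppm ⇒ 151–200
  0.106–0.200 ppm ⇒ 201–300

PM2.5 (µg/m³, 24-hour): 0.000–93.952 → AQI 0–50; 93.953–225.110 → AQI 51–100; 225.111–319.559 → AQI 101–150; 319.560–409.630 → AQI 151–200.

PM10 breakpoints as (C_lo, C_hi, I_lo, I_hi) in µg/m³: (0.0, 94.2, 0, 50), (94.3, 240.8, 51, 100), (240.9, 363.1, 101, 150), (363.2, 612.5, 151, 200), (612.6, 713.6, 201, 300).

CO: 38.682 ∈ [34.610, 41.358] ↔ index [201, 300].
201 + (38.682−34.610)·(300−201)/(41.358−34.610) = 201 + 4.072·99/6.748 ≈ 260.74, so AQI = 261.
SO₂: row 0–35 (AQI 0–50). (50−0)·(9−0)/(35−0) + 0 = 50·9/35 + 0 ≈ 12.86 → 13.
NO₂: 277.13 ∈ [161.68, 335.58] ↔ index [51, 100].
51 + (277.13−161.68)·(100−51)/(335.58−161.68) = 51 + 115.45·49/173.90 ≈ 83.53, so AQI = 84.
O₃ 0.073: bracket 0.071–0.085 → index 101–150; slope 49/0.014, offset 0.002.
AQI = 101 + 49/0.014·0.002 ≈ 108.00 ⇒ 108.
PM2.5: row 319.560–409.630 (AQI 151–200). (200−151)·(333.495−319.560)/(409.630−319.560) + 151 = 49·13.935/90.070 + 151 ≈ 158.58 → 159.
PM10: 711.9 lies in 612.6–713.6, so I_lo=201, I_hi=300, C_lo=612.6, C_hi=713.6.
(300−201)/(713.6−612.6) × (711.9−612.6) + 201 = 99/101.0 × 99.3 + 201 ≈ 298.33 → 298.
Sub-indices: CO→261, SO₂→13, NO₂→84, O₃→108, PM2.5→159, PM10→298. Overall AQI = max = 298; dominant pollutant is PM10.

298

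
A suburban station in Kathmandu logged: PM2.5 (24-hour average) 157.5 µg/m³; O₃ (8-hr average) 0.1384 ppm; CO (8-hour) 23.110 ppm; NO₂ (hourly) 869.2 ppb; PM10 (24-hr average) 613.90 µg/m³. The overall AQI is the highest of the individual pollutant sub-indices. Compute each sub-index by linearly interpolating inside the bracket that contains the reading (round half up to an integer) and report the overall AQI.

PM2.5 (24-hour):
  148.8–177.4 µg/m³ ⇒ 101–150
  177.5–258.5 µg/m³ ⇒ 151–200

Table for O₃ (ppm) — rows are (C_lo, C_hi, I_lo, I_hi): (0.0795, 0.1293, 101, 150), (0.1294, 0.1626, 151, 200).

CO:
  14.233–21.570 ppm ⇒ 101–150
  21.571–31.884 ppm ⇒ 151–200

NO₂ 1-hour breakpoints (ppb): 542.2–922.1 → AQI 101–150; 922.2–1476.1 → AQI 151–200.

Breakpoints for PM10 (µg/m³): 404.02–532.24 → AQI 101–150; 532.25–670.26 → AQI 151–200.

180

PM2.5: 157.5 lies in 148.8–177.4, so I_lo=101, I_hi=150, C_lo=148.8, C_hi=177.4.
(150−101)/(177.4−148.8) × (157.5−148.8) + 101 = 49/28.6 × 8.7 + 101 ≈ 115.91 → 116.
O₃: 0.1384 lies in 0.1294–0.1626, so I_lo=151, I_hi=200, C_lo=0.1294, C_hi=0.1626.
(200−151)/(0.1626−0.1294) × (0.1384−0.1294) + 151 = 49/0.0332 × 0.0090 + 151 ≈ 164.28 → 164.
CO: row 21.571–31.884 (AQI 151–200). (200−151)·(23.110−21.571)/(31.884−21.571) + 151 = 49·1.539/10.313 + 151 ≈ 158.31 → 158.
NO₂: row 542.2–922.1 (AQI 101–150). (150−101)·(869.2−542.2)/(922.1−542.2) + 101 = 49·327.0/379.9 + 101 ≈ 143.18 → 143.
PM10: 613.90 ∈ [532.25, 670.26] ↔ index [151, 200].
151 + (613.90−532.25)·(200−151)/(670.26−532.25) = 151 + 81.65·49/138.01 ≈ 179.99, so AQI = 180.
Sub-indices: PM2.5→116, O₃→164, CO→158, NO₂→143, PM10→180. Overall AQI = max = 180; dominant pollutant is PM10.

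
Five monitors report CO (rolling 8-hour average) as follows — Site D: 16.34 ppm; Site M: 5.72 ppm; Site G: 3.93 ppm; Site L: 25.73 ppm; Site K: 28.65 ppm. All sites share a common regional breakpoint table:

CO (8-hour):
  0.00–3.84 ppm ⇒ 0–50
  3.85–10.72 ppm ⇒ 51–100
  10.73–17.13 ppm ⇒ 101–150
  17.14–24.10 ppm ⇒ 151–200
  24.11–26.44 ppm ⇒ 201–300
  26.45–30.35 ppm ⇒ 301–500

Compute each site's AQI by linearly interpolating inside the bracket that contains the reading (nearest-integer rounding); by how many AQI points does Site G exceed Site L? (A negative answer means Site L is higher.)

Site D: row 10.73–17.13 (AQI 101–150). (150−101)·(16.34−10.73)/(17.13−10.73) + 101 = 49·5.61/6.40 + 101 ≈ 143.95 → 144.
Site M: 5.72 lies in 3.85–10.72, so I_lo=51, I_hi=100, C_lo=3.85, C_hi=10.72.
(100−51)/(10.72−3.85) × (5.72−3.85) + 51 = 49/6.87 × 1.87 + 51 ≈ 64.34 → 64.
Site G 3.93: bracket 3.85–10.72 → index 51–100; slope 49/6.87, offset 0.08.
AQI = 51 + 49/6.87·0.08 ≈ 51.57 ⇒ 52.
Site L: 25.73 lies in 24.11–26.44, so I_lo=201, I_hi=300, C_lo=24.11, C_hi=26.44.
(300−201)/(26.44−24.11) × (25.73−24.11) + 201 = 99/2.33 × 1.62 + 201 ≈ 269.83 → 270.
Site K: 28.65 lies in 26.45–30.35, so I_lo=301, I_hi=500, C_lo=26.45, C_hi=30.35.
(500−301)/(30.35−26.45) × (28.65−26.45) + 301 = 199/3.90 × 2.20 + 301 ≈ 413.26 → 413.
AQIs: Site D=144, Site M=64, Site G=52, Site L=270, Site K=413. Site G (52) − Site L (270) = -218.

-218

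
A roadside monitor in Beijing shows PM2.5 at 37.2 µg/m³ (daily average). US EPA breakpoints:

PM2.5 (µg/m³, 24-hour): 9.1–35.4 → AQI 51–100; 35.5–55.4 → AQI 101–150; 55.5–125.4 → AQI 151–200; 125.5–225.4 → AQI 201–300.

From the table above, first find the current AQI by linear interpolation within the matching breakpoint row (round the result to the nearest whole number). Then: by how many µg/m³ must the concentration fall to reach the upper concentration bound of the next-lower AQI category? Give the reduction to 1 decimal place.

1.8

PM2.5: 37.2 ∈ [35.5, 55.4] ↔ index [101, 150].
101 + (37.2−35.5)·(150−101)/(55.4−35.5) = 101 + 1.7·49/19.9 ≈ 105.19, so AQI = 105.
Current AQI 105 is in the Unhealthy for Sensitive Groups range (101–150). The next-lower category tops out at AQI 100, whose upper concentration bound is 35.4 µg/m³.
Reduction needed = 37.2 − 35.4 = 1.8 µg/m³.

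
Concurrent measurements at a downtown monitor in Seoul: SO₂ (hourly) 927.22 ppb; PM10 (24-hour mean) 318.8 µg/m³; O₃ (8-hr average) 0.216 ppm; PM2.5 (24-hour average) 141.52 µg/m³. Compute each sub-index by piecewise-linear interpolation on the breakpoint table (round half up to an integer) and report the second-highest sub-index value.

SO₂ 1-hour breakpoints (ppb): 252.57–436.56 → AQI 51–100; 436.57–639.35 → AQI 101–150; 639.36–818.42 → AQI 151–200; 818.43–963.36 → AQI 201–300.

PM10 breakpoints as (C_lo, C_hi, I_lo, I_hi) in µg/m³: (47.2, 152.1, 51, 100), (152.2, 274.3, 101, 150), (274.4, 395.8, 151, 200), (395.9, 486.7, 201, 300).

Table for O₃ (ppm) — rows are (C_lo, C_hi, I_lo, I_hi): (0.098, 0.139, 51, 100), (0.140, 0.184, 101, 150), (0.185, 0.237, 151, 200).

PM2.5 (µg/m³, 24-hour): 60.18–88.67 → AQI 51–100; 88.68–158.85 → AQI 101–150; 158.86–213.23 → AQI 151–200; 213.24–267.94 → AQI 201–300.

SO₂: row 818.43–963.36 (AQI 201–300). (300−201)·(927.22−818.43)/(963.36−818.43) + 201 = 99·108.79/144.93 + 201 ≈ 275.31 → 275.
PM10: row 274.4–395.8 (AQI 151–200). (200−151)·(318.8−274.4)/(395.8−274.4) + 151 = 49·44.4/121.4 + 151 ≈ 168.92 → 169.
O₃: 0.216 ∈ [0.185, 0.237] ↔ index [151, 200].
151 + (0.216−0.185)·(200−151)/(0.237−0.185) = 151 + 0.031·49/0.052 ≈ 180.21, so AQI = 180.
PM2.5: 141.52 ∈ [88.68, 158.85] ↔ index [101, 150].
101 + (141.52−88.68)·(150−101)/(158.85−88.68) = 101 + 52.84·49/70.17 ≈ 137.90, so AQI = 138.
Sub-indices: SO₂→275, PM10→169, O₃→180, PM2.5→138. Ranked high→low: 275, 180, 169, 138. Second-highest sub-index = 180.

180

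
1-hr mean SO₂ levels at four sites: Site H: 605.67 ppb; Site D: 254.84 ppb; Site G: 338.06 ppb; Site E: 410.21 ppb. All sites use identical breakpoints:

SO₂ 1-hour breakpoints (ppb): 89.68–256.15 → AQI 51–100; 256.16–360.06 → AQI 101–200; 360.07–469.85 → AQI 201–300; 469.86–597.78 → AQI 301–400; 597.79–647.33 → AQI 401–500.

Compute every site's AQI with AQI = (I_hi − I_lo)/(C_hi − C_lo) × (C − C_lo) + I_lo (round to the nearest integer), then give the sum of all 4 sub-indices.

Site H: 605.67 lies in 597.79–647.33, so I_lo=401, I_hi=500, C_lo=597.79, C_hi=647.33.
(500−401)/(647.33−597.79) × (605.67−597.79) + 401 = 99/49.54 × 7.88 + 401 ≈ 416.75 → 417.
Site D: 254.84 ∈ [89.68, 256.15] ↔ index [51, 100].
51 + (254.84−89.68)·(100−51)/(256.15−89.68) = 51 + 165.16·49/166.47 ≈ 99.61, so AQI = 100.
Site G 338.06: bracket 256.16–360.06 → index 101–200; slope 99/103.90, offset 81.90.
AQI = 101 + 99/103.90·81.90 ≈ 179.04 ⇒ 179.
Site E: 410.21 lies in 360.07–469.85, so I_lo=201, I_hi=300, C_lo=360.07, C_hi=469.85.
(300−201)/(469.85−360.07) × (410.21−360.07) + 201 = 99/109.78 × 50.14 + 201 ≈ 246.22 → 246.
AQIs: Site H=417, Site D=100, Site G=179, Site E=246. Sum = 417 + 100 + 179 + 246 = 942.

942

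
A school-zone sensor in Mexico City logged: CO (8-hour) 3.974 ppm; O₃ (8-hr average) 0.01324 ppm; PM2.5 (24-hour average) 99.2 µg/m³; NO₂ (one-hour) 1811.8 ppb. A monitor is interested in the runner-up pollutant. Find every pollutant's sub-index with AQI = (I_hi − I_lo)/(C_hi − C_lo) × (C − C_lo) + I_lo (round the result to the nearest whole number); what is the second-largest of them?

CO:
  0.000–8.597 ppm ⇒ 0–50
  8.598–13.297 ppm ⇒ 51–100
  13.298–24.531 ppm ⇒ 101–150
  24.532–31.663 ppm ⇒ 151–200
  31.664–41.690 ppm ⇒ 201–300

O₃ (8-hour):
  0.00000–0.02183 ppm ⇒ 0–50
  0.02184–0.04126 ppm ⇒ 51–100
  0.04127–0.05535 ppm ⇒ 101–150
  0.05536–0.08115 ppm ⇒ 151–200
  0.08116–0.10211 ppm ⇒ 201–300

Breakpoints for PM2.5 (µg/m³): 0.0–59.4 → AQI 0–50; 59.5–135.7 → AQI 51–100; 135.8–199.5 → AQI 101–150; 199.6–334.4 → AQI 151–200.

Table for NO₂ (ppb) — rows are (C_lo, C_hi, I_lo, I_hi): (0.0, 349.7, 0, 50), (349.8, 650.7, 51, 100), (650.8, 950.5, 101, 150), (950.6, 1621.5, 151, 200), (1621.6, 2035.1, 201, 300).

77

CO: 3.974 ∈ [0.000, 8.597] ↔ index [0, 50].
0 + (3.974−0.000)·(50−0)/(8.597−0.000) = 0 + 3.974·50/8.597 ≈ 23.11, so AQI = 23.
O₃: 0.01324 lies in 0.00000–0.02183, so I_lo=0, I_hi=50, C_lo=0.00000, C_hi=0.02183.
(50−0)/(0.02183−0.00000) × (0.01324−0.00000) + 0 = 50/0.02183 × 0.01324 + 0 ≈ 30.33 → 30.
PM2.5 99.2: bracket 59.5–135.7 → index 51–100; slope 49/76.2, offset 39.7.
AQI = 51 + 49/76.2·39.7 ≈ 76.53 ⇒ 77.
NO₂ 1811.8: bracket 1621.6–2035.1 → index 201–300; slope 99/413.5, offset 190.2.
AQI = 201 + 99/413.5·190.2 ≈ 246.54 ⇒ 247.
Sub-indices: CO→23, O₃→30, PM2.5→77, NO₂→247. Ranked high→low: 247, 77, 30, 23. Second-highest sub-index = 77.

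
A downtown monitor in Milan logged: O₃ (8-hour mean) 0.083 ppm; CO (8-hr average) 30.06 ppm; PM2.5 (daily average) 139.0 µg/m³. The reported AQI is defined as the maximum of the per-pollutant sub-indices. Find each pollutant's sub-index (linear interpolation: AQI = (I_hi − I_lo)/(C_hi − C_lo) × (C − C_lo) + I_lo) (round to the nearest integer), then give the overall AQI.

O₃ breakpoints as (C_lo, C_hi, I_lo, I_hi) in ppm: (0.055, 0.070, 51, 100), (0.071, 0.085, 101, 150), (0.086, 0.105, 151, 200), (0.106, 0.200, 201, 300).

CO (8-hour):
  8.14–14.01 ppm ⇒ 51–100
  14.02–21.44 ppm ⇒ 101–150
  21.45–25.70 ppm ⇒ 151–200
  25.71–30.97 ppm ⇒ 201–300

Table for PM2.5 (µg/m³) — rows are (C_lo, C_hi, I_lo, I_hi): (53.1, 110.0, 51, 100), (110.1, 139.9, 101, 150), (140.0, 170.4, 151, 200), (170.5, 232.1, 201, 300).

283

O₃ 0.083: bracket 0.071–0.085 → index 101–150; slope 49/0.014, offset 0.012.
AQI = 101 + 49/0.014·0.012 ≈ 143.00 ⇒ 143.
CO: 30.06 ∈ [25.71, 30.97] ↔ index [201, 300].
201 + (30.06−25.71)·(300−201)/(30.97−25.71) = 201 + 4.35·99/5.26 ≈ 282.87, so AQI = 283.
PM2.5 139.0: bracket 110.1–139.9 → index 101–150; slope 49/29.8, offset 28.9.
AQI = 101 + 49/29.8·28.9 ≈ 148.52 ⇒ 149.
Sub-indices: O₃→143, CO→283, PM2.5→149. Overall AQI = max = 283; dominant pollutant is CO.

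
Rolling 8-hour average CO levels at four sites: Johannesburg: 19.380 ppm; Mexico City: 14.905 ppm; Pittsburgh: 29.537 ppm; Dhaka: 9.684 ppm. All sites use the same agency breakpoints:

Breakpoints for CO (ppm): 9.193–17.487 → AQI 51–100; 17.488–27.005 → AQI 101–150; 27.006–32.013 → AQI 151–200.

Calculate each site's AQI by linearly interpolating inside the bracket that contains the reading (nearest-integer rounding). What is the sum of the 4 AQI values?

Johannesburg: 19.380 ∈ [17.488, 27.005] ↔ index [101, 150].
101 + (19.380−17.488)·(150−101)/(27.005−17.488) = 101 + 1.892·49/9.517 ≈ 110.74, so AQI = 111.
Mexico City 14.905: bracket 9.193–17.487 → index 51–100; slope 49/8.294, offset 5.712.
AQI = 51 + 49/8.294·5.712 ≈ 84.75 ⇒ 85.
Pittsburgh: 29.537 ∈ [27.006, 32.013] ↔ index [151, 200].
151 + (29.537−27.006)·(200−151)/(32.013−27.006) = 151 + 2.531·49/5.007 ≈ 175.77, so AQI = 176.
Dhaka: 9.684 lies in 9.193–17.487, so I_lo=51, I_hi=100, C_lo=9.193, C_hi=17.487.
(100−51)/(17.487−9.193) × (9.684−9.193) + 51 = 49/8.294 × 0.491 + 51 ≈ 53.90 → 54.
AQIs: Johannesburg=111, Mexico City=85, Pittsburgh=176, Dhaka=54. Sum = 111 + 85 + 176 + 54 = 426.

426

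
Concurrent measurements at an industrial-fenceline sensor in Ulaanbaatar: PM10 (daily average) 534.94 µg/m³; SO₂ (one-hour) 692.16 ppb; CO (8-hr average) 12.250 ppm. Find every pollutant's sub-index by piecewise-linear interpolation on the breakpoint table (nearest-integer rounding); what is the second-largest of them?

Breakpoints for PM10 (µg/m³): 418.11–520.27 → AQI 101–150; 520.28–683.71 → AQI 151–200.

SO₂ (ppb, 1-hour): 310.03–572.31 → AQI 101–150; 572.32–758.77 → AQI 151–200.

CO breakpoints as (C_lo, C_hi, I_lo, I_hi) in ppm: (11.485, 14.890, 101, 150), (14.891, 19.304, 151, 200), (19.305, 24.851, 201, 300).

155

PM10: row 520.28–683.71 (AQI 151–200). (200−151)·(534.94−520.28)/(683.71−520.28) + 151 = 49·14.66/163.43 + 151 ≈ 155.40 → 155.
SO₂: row 572.32–758.77 (AQI 151–200). (200−151)·(692.16−572.32)/(758.77−572.32) + 151 = 49·119.84/186.45 + 151 ≈ 182.49 → 182.
CO: 12.250 lies in 11.485–14.890, so I_lo=101, I_hi=150, C_lo=11.485, C_hi=14.890.
(150−101)/(14.890−11.485) × (12.250−11.485) + 101 = 49/3.405 × 0.765 + 101 ≈ 112.01 → 112.
Sub-indices: PM10→155, SO₂→182, CO→112. Ranked high→low: 182, 155, 112. Second-highest sub-index = 155.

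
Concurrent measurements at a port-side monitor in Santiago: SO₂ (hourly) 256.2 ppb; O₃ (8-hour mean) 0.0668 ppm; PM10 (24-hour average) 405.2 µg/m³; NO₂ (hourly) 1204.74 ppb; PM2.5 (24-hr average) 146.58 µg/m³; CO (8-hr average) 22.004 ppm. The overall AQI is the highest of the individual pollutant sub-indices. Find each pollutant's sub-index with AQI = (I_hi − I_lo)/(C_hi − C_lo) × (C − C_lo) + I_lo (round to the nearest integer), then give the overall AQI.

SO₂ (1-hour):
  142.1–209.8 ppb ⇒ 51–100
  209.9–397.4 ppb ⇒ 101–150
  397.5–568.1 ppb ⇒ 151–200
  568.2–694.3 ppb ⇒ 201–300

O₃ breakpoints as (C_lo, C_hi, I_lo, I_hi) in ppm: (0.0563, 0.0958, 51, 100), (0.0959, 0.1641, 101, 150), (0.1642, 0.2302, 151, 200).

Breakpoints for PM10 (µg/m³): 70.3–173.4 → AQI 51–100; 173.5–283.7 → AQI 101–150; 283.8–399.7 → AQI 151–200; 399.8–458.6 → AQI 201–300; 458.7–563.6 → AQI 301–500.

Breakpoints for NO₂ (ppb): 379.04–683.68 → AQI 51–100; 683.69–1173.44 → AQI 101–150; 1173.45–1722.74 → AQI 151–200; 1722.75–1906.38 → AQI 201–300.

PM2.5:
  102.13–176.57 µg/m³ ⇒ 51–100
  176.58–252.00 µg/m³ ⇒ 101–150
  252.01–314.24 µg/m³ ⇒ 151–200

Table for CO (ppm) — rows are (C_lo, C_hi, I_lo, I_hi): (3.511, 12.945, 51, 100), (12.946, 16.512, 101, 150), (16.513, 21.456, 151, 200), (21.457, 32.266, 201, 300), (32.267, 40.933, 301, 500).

210

SO₂: row 209.9–397.4 (AQI 101–150). (150−101)·(256.2−209.9)/(397.4−209.9) + 101 = 49·46.3/187.5 + 101 ≈ 113.10 → 113.
O₃: 0.0668 ∈ [0.0563, 0.0958] ↔ index [51, 100].
51 + (0.0668−0.0563)·(100−51)/(0.0958−0.0563) = 51 + 0.0105·49/0.0395 ≈ 64.03, so AQI = 64.
PM10: row 399.8–458.6 (AQI 201–300). (300−201)·(405.2−399.8)/(458.6−399.8) + 201 = 99·5.4/58.8 + 201 ≈ 210.09 → 210.
NO₂: 1204.74 ∈ [1173.45, 1722.74] ↔ index [151, 200].
151 + (1204.74−1173.45)·(200−151)/(1722.74−1173.45) = 151 + 31.29·49/549.29 ≈ 153.79, so AQI = 154.
PM2.5: 146.58 ∈ [102.13, 176.57] ↔ index [51, 100].
51 + (146.58−102.13)·(100−51)/(176.57−102.13) = 51 + 44.45·49/74.44 ≈ 80.26, so AQI = 80.
CO: 22.004 lies in 21.457–32.266, so I_lo=201, I_hi=300, C_lo=21.457, C_hi=32.266.
(300−201)/(32.266−21.457) × (22.004−21.457) + 201 = 99/10.809 × 0.547 + 201 ≈ 206.01 → 206.
Sub-indices: SO₂→113, O₃→64, PM10→210, NO₂→154, PM2.5→80, CO→206. Overall AQI = max = 210; dominant pollutant is PM10.
AQI 210: Very Unhealthy.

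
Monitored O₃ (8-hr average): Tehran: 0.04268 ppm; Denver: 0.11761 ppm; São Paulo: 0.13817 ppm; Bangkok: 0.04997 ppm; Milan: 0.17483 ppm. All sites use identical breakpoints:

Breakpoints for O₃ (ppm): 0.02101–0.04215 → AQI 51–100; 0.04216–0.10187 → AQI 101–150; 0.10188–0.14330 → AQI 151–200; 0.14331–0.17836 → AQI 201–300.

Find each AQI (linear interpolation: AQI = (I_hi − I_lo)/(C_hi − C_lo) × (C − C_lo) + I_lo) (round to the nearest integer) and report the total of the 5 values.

862

Tehran: row 0.04216–0.10187 (AQI 101–150). (150−101)·(0.04268−0.04216)/(0.10187−0.04216) + 101 = 49·0.00052/0.05971 + 101 ≈ 101.43 → 101.
Denver: 0.11761 lies in 0.10188–0.14330, so I_lo=151, I_hi=200, C_lo=0.10188, C_hi=0.14330.
(200−151)/(0.14330−0.10188) × (0.11761−0.10188) + 151 = 49/0.04142 × 0.01573 + 151 ≈ 169.61 → 170.
São Paulo: 0.13817 ∈ [0.10188, 0.14330] ↔ index [151, 200].
151 + (0.13817−0.10188)·(200−151)/(0.14330−0.10188) = 151 + 0.03629·49/0.04142 ≈ 193.93, so AQI = 194.
Bangkok: 0.04997 lies in 0.04216–0.10187, so I_lo=101, I_hi=150, C_lo=0.04216, C_hi=0.10187.
(150−101)/(0.10187−0.04216) × (0.04997−0.04216) + 101 = 49/0.05971 × 0.00781 + 101 ≈ 107.41 → 107.
Milan: 0.17483 ∈ [0.14331, 0.17836] ↔ index [201, 300].
201 + (0.17483−0.14331)·(300−201)/(0.17836−0.14331) = 201 + 0.03152·99/0.03505 ≈ 290.03, so AQI = 290.
AQIs: Tehran=101, Denver=170, São Paulo=194, Bangkok=107, Milan=290. Sum = 101 + 170 + 194 + 107 + 290 = 862.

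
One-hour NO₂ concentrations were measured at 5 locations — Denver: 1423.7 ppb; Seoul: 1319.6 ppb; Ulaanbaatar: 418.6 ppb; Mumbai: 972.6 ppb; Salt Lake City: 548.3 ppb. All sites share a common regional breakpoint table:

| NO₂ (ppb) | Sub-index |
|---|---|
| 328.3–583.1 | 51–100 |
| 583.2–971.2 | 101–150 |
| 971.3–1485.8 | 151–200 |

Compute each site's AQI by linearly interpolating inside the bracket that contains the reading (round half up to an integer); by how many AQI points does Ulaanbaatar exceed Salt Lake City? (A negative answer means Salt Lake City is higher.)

Denver: 1423.7 lies in 971.3–1485.8, so I_lo=151, I_hi=200, C_lo=971.3, C_hi=1485.8.
(200−151)/(1485.8−971.3) × (1423.7−971.3) + 151 = 49/514.5 × 452.4 + 151 ≈ 194.09 → 194.
Seoul: 1319.6 ∈ [971.3, 1485.8] ↔ index [151, 200].
151 + (1319.6−971.3)·(200−151)/(1485.8−971.3) = 151 + 348.3·49/514.5 ≈ 184.17, so AQI = 184.
Ulaanbaatar: row 328.3–583.1 (AQI 51–100). (100−51)·(418.6−328.3)/(583.1−328.3) + 51 = 49·90.3/254.8 + 51 ≈ 68.37 → 68.
Mumbai: 972.6 lies in 971.3–1485.8, so I_lo=151, I_hi=200, C_lo=971.3, C_hi=1485.8.
(200−151)/(1485.8−971.3) × (972.6−971.3) + 151 = 49/514.5 × 1.3 + 151 ≈ 151.12 → 151.
Salt Lake City: 548.3 ∈ [328.3, 583.1] ↔ index [51, 100].
51 + (548.3−328.3)·(100−51)/(583.1−328.3) = 51 + 220.0·49/254.8 ≈ 93.31, so AQI = 93.
AQIs: Denver=194, Seoul=184, Ulaanbaatar=68, Mumbai=151, Salt Lake City=93. Ulaanbaatar (68) − Salt Lake City (93) = -25.

-25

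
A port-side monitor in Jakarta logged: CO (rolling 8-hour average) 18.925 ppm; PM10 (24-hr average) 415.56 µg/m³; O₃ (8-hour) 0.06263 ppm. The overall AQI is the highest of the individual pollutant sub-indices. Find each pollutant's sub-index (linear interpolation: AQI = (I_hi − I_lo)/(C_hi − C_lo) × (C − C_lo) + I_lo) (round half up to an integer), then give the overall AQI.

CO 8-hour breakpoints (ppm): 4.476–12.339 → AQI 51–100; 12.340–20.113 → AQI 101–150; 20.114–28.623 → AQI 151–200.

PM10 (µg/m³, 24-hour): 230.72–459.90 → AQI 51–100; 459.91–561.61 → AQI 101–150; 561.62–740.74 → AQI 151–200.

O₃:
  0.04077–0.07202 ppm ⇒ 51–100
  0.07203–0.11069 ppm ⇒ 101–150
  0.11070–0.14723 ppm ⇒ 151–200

CO 18.925: bracket 12.340–20.113 → index 101–150; slope 49/7.773, offset 6.585.
AQI = 101 + 49/7.773·6.585 ≈ 142.51 ⇒ 143.
PM10: 415.56 ∈ [230.72, 459.90] ↔ index [51, 100].
51 + (415.56−230.72)·(100−51)/(459.90−230.72) = 51 + 184.84·49/229.18 ≈ 90.52, so AQI = 91.
O₃: row 0.04077–0.07202 (AQI 51–100). (100−51)·(0.06263−0.04077)/(0.07202−0.04077) + 51 = 49·0.02186/0.03125 + 51 ≈ 85.28 → 85.
Sub-indices: CO→143, PM10→91, O₃→85. Overall AQI = max = 143; dominant pollutant is CO.

143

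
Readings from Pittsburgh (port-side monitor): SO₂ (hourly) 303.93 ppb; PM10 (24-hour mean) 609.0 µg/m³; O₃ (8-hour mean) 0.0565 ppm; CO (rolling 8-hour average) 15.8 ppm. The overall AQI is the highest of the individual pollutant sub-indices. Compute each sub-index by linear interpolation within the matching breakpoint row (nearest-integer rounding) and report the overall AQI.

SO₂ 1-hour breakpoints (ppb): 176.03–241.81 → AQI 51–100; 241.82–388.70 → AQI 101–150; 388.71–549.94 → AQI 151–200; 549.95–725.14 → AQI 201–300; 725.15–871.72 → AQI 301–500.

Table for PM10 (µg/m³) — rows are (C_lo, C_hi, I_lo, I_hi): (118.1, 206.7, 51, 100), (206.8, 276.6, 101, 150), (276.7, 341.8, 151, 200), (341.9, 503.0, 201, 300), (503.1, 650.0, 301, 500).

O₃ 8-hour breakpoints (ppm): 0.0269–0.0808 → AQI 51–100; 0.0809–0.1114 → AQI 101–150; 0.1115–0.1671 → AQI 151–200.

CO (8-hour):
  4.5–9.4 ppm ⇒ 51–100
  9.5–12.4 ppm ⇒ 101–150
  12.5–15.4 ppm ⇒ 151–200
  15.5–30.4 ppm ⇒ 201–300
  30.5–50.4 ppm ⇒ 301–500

SO₂: 303.93 ∈ [241.82, 388.70] ↔ index [101, 150].
101 + (303.93−241.82)·(150−101)/(388.70−241.82) = 101 + 62.11·49/146.88 ≈ 121.72, so AQI = 122.
PM10: row 503.1–650.0 (AQI 301–500). (500−301)·(609.0−503.1)/(650.0−503.1) + 301 = 199·105.9/146.9 + 301 ≈ 444.46 → 444.
O₃: row 0.0269–0.0808 (AQI 51–100). (100−51)·(0.0565−0.0269)/(0.0808−0.0269) + 51 = 49·0.0296/0.0539 + 51 ≈ 77.91 → 78.
CO: row 15.5–30.4 (AQI 201–300). (300−201)·(15.8−15.5)/(30.4−15.5) + 201 = 99·0.3/14.9 + 201 ≈ 202.99 → 203.
Sub-indices: SO₂→122, PM10→444, O₃→78, CO→203. Overall AQI = max = 444; dominant pollutant is PM10.

444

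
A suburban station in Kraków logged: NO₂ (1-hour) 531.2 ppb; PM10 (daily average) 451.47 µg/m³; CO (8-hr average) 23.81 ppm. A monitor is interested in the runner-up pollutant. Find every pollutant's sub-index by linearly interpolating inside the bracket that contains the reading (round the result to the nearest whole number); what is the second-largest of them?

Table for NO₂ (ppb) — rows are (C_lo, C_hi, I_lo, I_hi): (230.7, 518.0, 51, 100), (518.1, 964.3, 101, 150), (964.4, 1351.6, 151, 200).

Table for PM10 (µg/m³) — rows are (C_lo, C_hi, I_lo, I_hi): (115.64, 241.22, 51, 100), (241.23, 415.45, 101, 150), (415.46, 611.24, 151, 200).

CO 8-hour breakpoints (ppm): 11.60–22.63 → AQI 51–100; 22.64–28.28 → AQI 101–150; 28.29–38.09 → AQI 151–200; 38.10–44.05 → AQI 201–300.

111

NO₂ 531.2: bracket 518.1–964.3 → index 101–150; slope 49/446.2, offset 13.1.
AQI = 101 + 49/446.2·13.1 ≈ 102.44 ⇒ 102.
PM10: 451.47 lies in 415.46–611.24, so I_lo=151, I_hi=200, C_lo=415.46, C_hi=611.24.
(200−151)/(611.24−415.46) × (451.47−415.46) + 151 = 49/195.78 × 36.01 + 151 ≈ 160.01 → 160.
CO: 23.81 lies in 22.64–28.28, so I_lo=101, I_hi=150, C_lo=22.64, C_hi=28.28.
(150−101)/(28.28−22.64) × (23.81−22.64) + 101 = 49/5.64 × 1.17 + 101 ≈ 111.16 → 111.
Sub-indices: NO₂→102, PM10→160, CO→111. Ranked high→low: 160, 111, 102. Second-highest sub-index = 111.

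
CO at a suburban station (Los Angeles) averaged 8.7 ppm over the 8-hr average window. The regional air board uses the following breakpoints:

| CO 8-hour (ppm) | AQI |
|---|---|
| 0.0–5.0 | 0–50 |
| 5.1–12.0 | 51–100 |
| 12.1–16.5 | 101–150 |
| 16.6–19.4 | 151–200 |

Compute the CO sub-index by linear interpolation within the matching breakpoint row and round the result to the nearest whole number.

77

CO: 8.7 ∈ [5.1, 12.0] ↔ index [51, 100].
51 + (8.7−5.1)·(100−51)/(12.0−5.1) = 51 + 3.6·49/6.9 ≈ 76.57, so AQI = 77.
AQI 77 falls in the Moderate category.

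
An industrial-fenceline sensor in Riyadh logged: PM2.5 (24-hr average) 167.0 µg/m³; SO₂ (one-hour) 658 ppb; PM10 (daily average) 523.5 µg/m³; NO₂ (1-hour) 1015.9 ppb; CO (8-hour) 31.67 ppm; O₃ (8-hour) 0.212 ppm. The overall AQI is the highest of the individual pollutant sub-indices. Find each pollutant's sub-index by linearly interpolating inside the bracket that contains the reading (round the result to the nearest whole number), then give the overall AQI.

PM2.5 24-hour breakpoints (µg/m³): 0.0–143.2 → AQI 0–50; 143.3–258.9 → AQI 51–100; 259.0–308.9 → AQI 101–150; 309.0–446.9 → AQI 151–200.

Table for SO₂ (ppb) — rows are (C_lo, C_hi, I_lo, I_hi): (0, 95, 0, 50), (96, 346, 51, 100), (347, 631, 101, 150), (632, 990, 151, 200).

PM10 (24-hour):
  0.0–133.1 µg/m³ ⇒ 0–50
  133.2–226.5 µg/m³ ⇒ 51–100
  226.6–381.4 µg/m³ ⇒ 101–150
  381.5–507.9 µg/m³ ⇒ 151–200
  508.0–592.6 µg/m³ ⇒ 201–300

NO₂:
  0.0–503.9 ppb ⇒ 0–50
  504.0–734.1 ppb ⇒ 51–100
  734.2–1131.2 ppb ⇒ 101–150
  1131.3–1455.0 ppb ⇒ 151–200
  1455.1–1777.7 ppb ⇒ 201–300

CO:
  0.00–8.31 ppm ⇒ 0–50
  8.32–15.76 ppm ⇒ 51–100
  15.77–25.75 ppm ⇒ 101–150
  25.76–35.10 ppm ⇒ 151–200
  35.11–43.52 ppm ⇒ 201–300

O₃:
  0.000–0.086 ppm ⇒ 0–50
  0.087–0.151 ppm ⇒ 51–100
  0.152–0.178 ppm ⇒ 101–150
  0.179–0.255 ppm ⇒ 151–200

PM2.5: 167.0 ∈ [143.3, 258.9] ↔ index [51, 100].
51 + (167.0−143.3)·(100−51)/(258.9−143.3) = 51 + 23.7·49/115.6 ≈ 61.05, so AQI = 61.
SO₂ 658: bracket 632–990 → index 151–200; slope 49/358, offset 26.
AQI = 151 + 49/358·26 ≈ 154.56 ⇒ 155.
PM10: 523.5 lies in 508.0–592.6, so I_lo=201, I_hi=300, C_lo=508.0, C_hi=592.6.
(300−201)/(592.6−508.0) × (523.5−508.0) + 201 = 99/84.6 × 15.5 + 201 ≈ 219.14 → 219.
NO₂ 1015.9: bracket 734.2–1131.2 → index 101–150; slope 49/397.0, offset 281.7.
AQI = 101 + 49/397.0·281.7 ≈ 135.77 ⇒ 136.
CO: row 25.76–35.10 (AQI 151–200). (200−151)·(31.67−25.76)/(35.10−25.76) + 151 = 49·5.91/9.34 + 151 ≈ 182.01 → 182.
O₃ 0.212: bracket 0.179–0.255 → index 151–200; slope 49/0.076, offset 0.033.
AQI = 151 + 49/0.076·0.033 ≈ 172.28 ⇒ 172.
Sub-indices: PM2.5→61, SO₂→155, PM10→219, NO₂→136, CO→182, O₃→172. Overall AQI = max = 219; dominant pollutant is PM10.
AQI 219: Very Unhealthy.

219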